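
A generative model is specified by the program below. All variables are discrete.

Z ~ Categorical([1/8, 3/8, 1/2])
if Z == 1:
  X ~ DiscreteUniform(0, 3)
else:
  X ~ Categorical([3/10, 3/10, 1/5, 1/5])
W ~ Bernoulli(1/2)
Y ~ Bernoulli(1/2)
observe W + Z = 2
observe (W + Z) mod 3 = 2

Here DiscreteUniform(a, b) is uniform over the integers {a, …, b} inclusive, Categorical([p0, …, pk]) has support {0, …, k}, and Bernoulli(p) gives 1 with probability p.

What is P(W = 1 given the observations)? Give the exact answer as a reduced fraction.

P(W = 1 | obs) = 3/7

Enumerate traces; 16 have nonzero weight after conditioning:
  (Z=1, X=0, W=1, Y=0) weight 3/128
  (Z=1, X=0, W=1, Y=1) weight 3/128
  (Z=1, X=1, W=1, Y=0) weight 3/128
  (Z=1, X=1, W=1, Y=1) weight 3/128
  (Z=1, X=2, W=1, Y=0) weight 3/128
  (Z=1, X=2, W=1, Y=1) weight 3/128
  (Z=1, X=3, W=1, Y=0) weight 3/128
  (Z=1, X=3, W=1, Y=1) weight 3/128
  (Z=2, X=0, W=0, Y=0) weight 3/80
  … 7 more
Group by W:
  weight(W=0) = 1/4
  weight(W=1) = 3/16
Total weight = 1/4 + 3/16 = 7/16
P(W=0 | obs) = 1/4 / 7/16 = 4/7
P(W=1 | obs) = 3/16 / 7/16 = 3/7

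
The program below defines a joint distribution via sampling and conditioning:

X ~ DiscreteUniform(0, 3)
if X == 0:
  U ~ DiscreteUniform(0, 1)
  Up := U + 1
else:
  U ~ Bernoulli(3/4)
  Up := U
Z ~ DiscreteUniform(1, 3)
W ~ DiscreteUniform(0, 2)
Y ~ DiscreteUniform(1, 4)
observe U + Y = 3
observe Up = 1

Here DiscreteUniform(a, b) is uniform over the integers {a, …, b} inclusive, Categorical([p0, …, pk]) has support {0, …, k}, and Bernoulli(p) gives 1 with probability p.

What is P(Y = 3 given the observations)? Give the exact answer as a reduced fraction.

P(Y = 3 | obs) = 2/11

Enumerate traces; 36 have nonzero weight after conditioning:
  (X=0, U=0, Z=1, W=0, Y=3) weight 1/288
  (X=0, U=0, Z=1, W=1, Y=3) weight 1/288
  (X=0, U=0, Z=1, W=2, Y=3) weight 1/288
  (X=0, U=0, Z=2, W=0, Y=3) weight 1/288
  (X=0, U=0, Z=2, W=1, Y=3) weight 1/288
  (X=0, U=0, Z=2, W=2, Y=3) weight 1/288
  (X=0, U=0, Z=3, W=0, Y=3) weight 1/288
  (X=0, U=0, Z=3, W=1, Y=3) weight 1/288
  (X=1, U=1, Z=1, W=0, Y=2) weight 1/192
  … 27 more
Group by Y:
  weight(Y=2) = 9/64
  weight(Y=3) = 1/32
Total weight = 9/64 + 1/32 = 11/64
P(Y=2 | obs) = 9/64 / 11/64 = 9/11
P(Y=3 | obs) = 1/32 / 11/64 = 2/11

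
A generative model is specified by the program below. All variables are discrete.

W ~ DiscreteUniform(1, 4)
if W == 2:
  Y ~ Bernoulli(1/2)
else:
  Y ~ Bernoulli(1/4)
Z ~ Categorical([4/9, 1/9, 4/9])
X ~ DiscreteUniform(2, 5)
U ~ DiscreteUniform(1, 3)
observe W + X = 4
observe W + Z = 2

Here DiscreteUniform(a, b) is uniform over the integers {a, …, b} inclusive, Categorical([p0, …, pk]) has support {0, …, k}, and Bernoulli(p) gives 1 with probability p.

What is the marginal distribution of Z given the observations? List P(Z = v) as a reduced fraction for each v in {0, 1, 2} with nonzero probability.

Enumerate traces; 12 have nonzero weight after conditioning:
  (W=1, Y=0, Z=1, X=3, U=1) weight 1/576
  (W=1, Y=0, Z=1, X=3, U=2) weight 1/576
  (W=1, Y=0, Z=1, X=3, U=3) weight 1/576
  (W=1, Y=1, Z=1, X=3, U=1) weight 1/1728
  (W=1, Y=1, Z=1, X=3, U=2) weight 1/1728
  (W=1, Y=1, Z=1, X=3, U=3) weight 1/1728
  (W=2, Y=0, Z=0, X=2, U=1) weight 1/216
  (W=2, Y=0, Z=0, X=2, U=2) weight 1/216
  … 4 more
Group by Z:
  weight(Z=0) = 1/36
  weight(Z=1) = 1/144
Total weight = 1/36 + 1/144 = 5/144
P(Z=0 | obs) = 1/36 / 5/144 = 4/5
P(Z=1 | obs) = 1/144 / 5/144 = 1/5

P(Z=0) = 4/5, P(Z=1) = 1/5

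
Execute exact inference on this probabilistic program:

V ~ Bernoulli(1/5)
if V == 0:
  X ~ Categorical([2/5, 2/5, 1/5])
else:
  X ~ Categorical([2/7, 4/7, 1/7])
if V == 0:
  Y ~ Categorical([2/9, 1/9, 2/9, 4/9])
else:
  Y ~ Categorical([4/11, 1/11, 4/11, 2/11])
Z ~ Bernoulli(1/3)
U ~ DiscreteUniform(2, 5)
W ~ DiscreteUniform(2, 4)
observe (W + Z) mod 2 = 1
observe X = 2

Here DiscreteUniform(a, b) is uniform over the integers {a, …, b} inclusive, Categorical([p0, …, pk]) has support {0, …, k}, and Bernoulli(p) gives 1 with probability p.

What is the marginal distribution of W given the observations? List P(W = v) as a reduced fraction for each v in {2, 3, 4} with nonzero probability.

P(W=2) = 1/4, P(W=3) = 1/2, P(W=4) = 1/4

Enumerate traces; 96 have nonzero weight after conditioning:
  (V=0, X=2, Y=0, Z=0, U=2, W=3) weight 4/2025
  (V=0, X=2, Y=0, Z=0, U=3, W=3) weight 4/2025
  (V=0, X=2, Y=0, Z=0, U=4, W=3) weight 4/2025
  (V=0, X=2, Y=0, Z=0, U=5, W=3) weight 4/2025
  (V=0, X=2, Y=0, Z=1, U=2, W=2) weight 2/2025
  (V=0, X=2, Y=0, Z=1, U=2, W=4) weight 2/2025
  (V=0, X=2, Y=0, Z=1, U=3, W=2) weight 2/2025
  (V=0, X=2, Y=0, Z=1, U=3, W=4) weight 2/2025
  … 88 more
Group by W:
  weight(W=2) = 11/525
  weight(W=3) = 22/525
  weight(W=4) = 11/525
Total weight = 11/525 + 22/525 + 11/525 = 44/525
P(W=2 | obs) = 11/525 / 44/525 = 1/4
P(W=3 | obs) = 22/525 / 44/525 = 1/2
P(W=4 | obs) = 11/525 / 44/525 = 1/4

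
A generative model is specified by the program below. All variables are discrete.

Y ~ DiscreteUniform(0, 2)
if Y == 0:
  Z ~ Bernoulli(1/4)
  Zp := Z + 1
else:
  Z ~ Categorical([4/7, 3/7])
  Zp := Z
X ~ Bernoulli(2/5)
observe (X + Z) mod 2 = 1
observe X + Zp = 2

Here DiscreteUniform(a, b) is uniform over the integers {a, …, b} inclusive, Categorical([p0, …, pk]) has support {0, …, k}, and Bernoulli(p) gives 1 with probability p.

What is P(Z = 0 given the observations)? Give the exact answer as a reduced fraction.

Enumerate traces; 2 have nonzero weight after conditioning:
  (Y=0, Z=0, X=1) weight 1/10
  (Y=0, Z=1, X=0) weight 1/20
Group by Z:
  weight(Z=0) = 1/10
  weight(Z=1) = 1/20
Total weight = 1/10 + 1/20 = 3/20
P(Z=0 | obs) = 1/10 / 3/20 = 2/3
P(Z=1 | obs) = 1/20 / 3/20 = 1/3

P(Z = 0 | obs) = 2/3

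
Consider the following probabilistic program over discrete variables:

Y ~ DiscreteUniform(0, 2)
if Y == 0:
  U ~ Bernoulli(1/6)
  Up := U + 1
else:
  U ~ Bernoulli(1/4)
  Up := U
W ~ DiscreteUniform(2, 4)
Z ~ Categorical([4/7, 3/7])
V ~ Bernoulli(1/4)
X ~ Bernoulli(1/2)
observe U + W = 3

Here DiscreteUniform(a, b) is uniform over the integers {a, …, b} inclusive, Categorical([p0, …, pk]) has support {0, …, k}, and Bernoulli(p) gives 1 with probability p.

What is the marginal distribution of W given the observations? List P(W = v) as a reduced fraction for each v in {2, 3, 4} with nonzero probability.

Enumerate traces; 48 have nonzero weight after conditioning:
  (Y=0, U=0, W=3, Z=0, V=0, X=0) weight 5/252
  (Y=0, U=0, W=3, Z=0, V=0, X=1) weight 5/252
  (Y=0, U=0, W=3, Z=0, V=1, X=0) weight 5/756
  (Y=0, U=0, W=3, Z=0, V=1, X=1) weight 5/756
  (Y=0, U=0, W=3, Z=1, V=0, X=0) weight 5/336
  (Y=0, U=0, W=3, Z=1, V=0, X=1) weight 5/336
  (Y=0, U=0, W=3, Z=1, V=1, X=0) weight 5/1008
  (Y=0, U=0, W=3, Z=1, V=1, X=1) weight 5/1008
  (Y=0, U=1, W=2, Z=0, V=0, X=0) weight 1/252
  … 39 more
Group by W:
  weight(W=2) = 2/27
  weight(W=3) = 7/27
Total weight = 2/27 + 7/27 = 1/3
P(W=2 | obs) = 2/27 / 1/3 = 2/9
P(W=3 | obs) = 7/27 / 1/3 = 7/9

P(W=2) = 2/9, P(W=3) = 7/9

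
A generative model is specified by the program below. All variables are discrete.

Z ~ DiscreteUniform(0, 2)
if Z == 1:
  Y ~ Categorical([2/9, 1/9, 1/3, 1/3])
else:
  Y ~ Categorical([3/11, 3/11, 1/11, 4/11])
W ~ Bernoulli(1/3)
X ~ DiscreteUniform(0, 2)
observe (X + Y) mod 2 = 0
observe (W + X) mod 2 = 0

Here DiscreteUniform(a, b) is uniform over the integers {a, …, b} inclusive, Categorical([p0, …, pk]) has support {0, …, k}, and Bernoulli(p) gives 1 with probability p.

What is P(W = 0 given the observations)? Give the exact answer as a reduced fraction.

Enumerate traces; 18 have nonzero weight after conditioning:
  (Z=0, Y=0, W=0, X=0) weight 2/99
  (Z=0, Y=0, W=0, X=2) weight 2/99
  (Z=0, Y=1, W=1, X=1) weight 1/99
  (Z=0, Y=2, W=0, X=0) weight 2/297
  (Z=0, Y=2, W=0, X=2) weight 2/297
  (Z=0, Y=3, W=1, X=1) weight 4/297
  (Z=1, Y=0, W=0, X=0) weight 4/243
  (Z=1, Y=0, W=0, X=2) weight 4/243
  … 10 more
Group by W:
  weight(W=0) = 508/2673
  weight(W=1) = 170/2673
Total weight = 508/2673 + 170/2673 = 226/891
P(W=0 | obs) = 508/2673 / 226/891 = 254/339
P(W=1 | obs) = 170/2673 / 226/891 = 85/339

P(W = 0 | obs) = 254/339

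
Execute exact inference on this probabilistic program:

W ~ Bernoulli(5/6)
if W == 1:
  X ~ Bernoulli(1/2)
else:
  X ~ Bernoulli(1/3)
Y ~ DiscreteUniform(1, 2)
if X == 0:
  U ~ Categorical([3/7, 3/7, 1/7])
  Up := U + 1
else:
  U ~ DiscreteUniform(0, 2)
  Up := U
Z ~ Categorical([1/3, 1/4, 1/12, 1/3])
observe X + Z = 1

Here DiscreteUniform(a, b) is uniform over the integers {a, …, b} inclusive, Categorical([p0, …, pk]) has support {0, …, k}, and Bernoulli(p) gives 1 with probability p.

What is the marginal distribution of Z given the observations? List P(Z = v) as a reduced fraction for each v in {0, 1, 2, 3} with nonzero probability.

P(Z=0) = 68/125, P(Z=1) = 57/125

Enumerate traces; 24 have nonzero weight after conditioning:
  (W=0, X=0, Y=1, U=0, Z=1) weight 1/168
  (W=0, X=0, Y=1, U=1, Z=1) weight 1/168
  (W=0, X=0, Y=1, U=2, Z=1) weight 1/504
  (W=0, X=0, Y=2, U=0, Z=1) weight 1/168
  (W=0, X=0, Y=2, U=1, Z=1) weight 1/168
  (W=0, X=0, Y=2, U=2, Z=1) weight 1/504
  (W=0, X=1, Y=1, U=0, Z=0) weight 1/324
  (W=0, X=1, Y=1, U=1, Z=0) weight 1/324
  … 16 more
Group by Z:
  weight(Z=0) = 17/108
  weight(Z=1) = 19/144
Total weight = 17/108 + 19/144 = 125/432
P(Z=0 | obs) = 17/108 / 125/432 = 68/125
P(Z=1 | obs) = 19/144 / 125/432 = 57/125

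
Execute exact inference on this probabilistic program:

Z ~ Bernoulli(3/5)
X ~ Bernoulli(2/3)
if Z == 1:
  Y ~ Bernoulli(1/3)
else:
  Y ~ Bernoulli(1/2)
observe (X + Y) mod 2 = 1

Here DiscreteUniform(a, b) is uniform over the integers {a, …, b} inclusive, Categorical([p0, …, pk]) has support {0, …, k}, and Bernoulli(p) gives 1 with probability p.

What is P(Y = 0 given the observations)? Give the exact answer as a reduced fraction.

Enumerate traces; 4 have nonzero weight after conditioning:
  (Z=0, X=0, Y=1) weight 1/15
  (Z=0, X=1, Y=0) weight 2/15
  (Z=1, X=0, Y=1) weight 1/15
  (Z=1, X=1, Y=0) weight 4/15
Group by Y:
  weight(Y=0) = 2/5
  weight(Y=1) = 2/15
Total weight = 2/5 + 2/15 = 8/15
P(Y=0 | obs) = 2/5 / 8/15 = 3/4
P(Y=1 | obs) = 2/15 / 8/15 = 1/4

P(Y = 0 | obs) = 3/4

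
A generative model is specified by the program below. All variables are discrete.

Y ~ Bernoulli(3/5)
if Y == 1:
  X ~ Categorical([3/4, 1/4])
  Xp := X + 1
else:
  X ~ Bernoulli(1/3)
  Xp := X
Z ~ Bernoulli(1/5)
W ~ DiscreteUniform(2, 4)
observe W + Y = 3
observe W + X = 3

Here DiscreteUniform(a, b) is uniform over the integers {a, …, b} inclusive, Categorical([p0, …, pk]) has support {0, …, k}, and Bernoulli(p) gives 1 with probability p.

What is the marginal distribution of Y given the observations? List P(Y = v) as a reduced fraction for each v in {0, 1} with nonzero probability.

Enumerate traces; 4 have nonzero weight after conditioning:
  (Y=0, X=0, Z=0, W=3) weight 16/225
  (Y=0, X=0, Z=1, W=3) weight 4/225
  (Y=1, X=1, Z=0, W=2) weight 1/25
  (Y=1, X=1, Z=1, W=2) weight 1/100
Group by Y:
  weight(Y=0) = 4/45
  weight(Y=1) = 1/20
Total weight = 4/45 + 1/20 = 5/36
P(Y=0 | obs) = 4/45 / 5/36 = 16/25
P(Y=1 | obs) = 1/20 / 5/36 = 9/25

P(Y=0) = 16/25, P(Y=1) = 9/25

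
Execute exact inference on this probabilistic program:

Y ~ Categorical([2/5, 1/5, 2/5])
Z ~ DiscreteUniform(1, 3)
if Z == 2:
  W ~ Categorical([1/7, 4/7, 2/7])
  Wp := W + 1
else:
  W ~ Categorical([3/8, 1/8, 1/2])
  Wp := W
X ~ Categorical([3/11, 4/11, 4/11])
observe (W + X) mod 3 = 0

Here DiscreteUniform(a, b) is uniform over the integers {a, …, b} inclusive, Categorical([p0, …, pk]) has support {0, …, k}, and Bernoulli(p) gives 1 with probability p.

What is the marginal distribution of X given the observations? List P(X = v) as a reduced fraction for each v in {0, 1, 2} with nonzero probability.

P(X=0) = 75/311, P(X=1) = 144/311, P(X=2) = 92/311

Enumerate traces; 27 have nonzero weight after conditioning:
  (Y=0, Z=1, W=0, X=0) weight 3/220
  (Y=0, Z=1, W=1, X=2) weight 1/165
  (Y=0, Z=1, W=2, X=1) weight 4/165
  (Y=0, Z=2, W=0, X=0) weight 2/385
  (Y=0, Z=2, W=1, X=2) weight 32/1155
  (Y=0, Z=2, W=2, X=1) weight 16/1155
  (Y=0, Z=3, W=0, X=0) weight 3/220
  (Y=0, Z=3, W=1, X=2) weight 1/165
  … 19 more
Group by X:
  weight(X=0) = 25/308
  weight(X=1) = 12/77
  weight(X=2) = 23/231
Total weight = 25/308 + 12/77 + 23/231 = 311/924
P(X=0 | obs) = 25/308 / 311/924 = 75/311
P(X=1 | obs) = 12/77 / 311/924 = 144/311
P(X=2 | obs) = 23/231 / 311/924 = 92/311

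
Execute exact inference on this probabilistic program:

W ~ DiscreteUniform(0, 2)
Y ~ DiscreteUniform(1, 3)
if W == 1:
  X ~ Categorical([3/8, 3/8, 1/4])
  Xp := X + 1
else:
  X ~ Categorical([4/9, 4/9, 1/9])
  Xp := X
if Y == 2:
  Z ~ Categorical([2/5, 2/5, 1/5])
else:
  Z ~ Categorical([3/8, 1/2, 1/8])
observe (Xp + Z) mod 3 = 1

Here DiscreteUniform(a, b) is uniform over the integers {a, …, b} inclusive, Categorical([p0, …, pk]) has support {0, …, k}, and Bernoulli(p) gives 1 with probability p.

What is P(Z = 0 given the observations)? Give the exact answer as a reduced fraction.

Enumerate traces; 27 have nonzero weight after conditioning:
  (W=0, Y=1, X=0, Z=1) weight 2/81
  (W=0, Y=1, X=1, Z=0) weight 1/54
  (W=0, Y=1, X=2, Z=2) weight 1/648
  (W=0, Y=2, X=0, Z=1) weight 8/405
  (W=0, Y=2, X=1, Z=0) weight 8/405
  (W=0, Y=2, X=2, Z=2) weight 1/405
  (W=0, Y=3, X=0, Z=1) weight 2/81
  (W=0, Y=3, X=1, Z=0) weight 1/54
  … 19 more
Group by Z:
  weight(Z=0) = 2093/12960
  weight(Z=1) = 287/1620
  weight(Z=2) = 43/1440
Total weight = 2093/12960 + 287/1620 + 43/1440 = 199/540
P(Z=0 | obs) = 2093/12960 / 199/540 = 2093/4776
P(Z=1 | obs) = 287/1620 / 199/540 = 287/597
P(Z=2 | obs) = 43/1440 / 199/540 = 129/1592

P(Z = 0 | obs) = 2093/4776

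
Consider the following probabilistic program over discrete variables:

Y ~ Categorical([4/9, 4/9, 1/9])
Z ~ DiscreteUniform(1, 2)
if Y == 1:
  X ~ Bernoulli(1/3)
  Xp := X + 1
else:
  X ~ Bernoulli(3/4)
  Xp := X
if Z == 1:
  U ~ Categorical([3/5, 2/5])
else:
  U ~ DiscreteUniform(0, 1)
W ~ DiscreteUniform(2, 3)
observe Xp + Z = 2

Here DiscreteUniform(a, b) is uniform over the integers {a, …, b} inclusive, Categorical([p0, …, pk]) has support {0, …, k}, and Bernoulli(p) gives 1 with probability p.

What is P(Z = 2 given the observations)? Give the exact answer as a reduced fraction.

P(Z = 2 | obs) = 15/92

Enumerate traces; 20 have nonzero weight after conditioning:
  (Y=0, Z=1, X=1, U=0, W=2) weight 1/20
  (Y=0, Z=1, X=1, U=0, W=3) weight 1/20
  (Y=0, Z=1, X=1, U=1, W=2) weight 1/30
  (Y=0, Z=1, X=1, U=1, W=3) weight 1/30
  (Y=0, Z=2, X=0, U=0, W=2) weight 1/72
  (Y=0, Z=2, X=0, U=0, W=3) weight 1/72
  (Y=0, Z=2, X=0, U=1, W=2) weight 1/72
  (Y=0, Z=2, X=0, U=1, W=3) weight 1/72
  … 12 more
Group by Z:
  weight(Z=1) = 77/216
  weight(Z=2) = 5/72
Total weight = 77/216 + 5/72 = 23/54
P(Z=1 | obs) = 77/216 / 23/54 = 77/92
P(Z=2 | obs) = 5/72 / 23/54 = 15/92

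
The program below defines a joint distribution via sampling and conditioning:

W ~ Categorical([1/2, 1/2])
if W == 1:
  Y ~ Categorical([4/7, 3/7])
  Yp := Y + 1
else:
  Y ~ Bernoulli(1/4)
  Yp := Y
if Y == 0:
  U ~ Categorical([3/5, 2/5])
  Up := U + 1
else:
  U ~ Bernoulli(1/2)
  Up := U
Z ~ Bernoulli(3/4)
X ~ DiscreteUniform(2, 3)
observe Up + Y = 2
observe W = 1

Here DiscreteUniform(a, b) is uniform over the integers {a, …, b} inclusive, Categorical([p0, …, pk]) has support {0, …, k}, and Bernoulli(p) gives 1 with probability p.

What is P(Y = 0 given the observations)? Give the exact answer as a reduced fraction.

Enumerate traces; 8 have nonzero weight after conditioning:
  (W=1, Y=0, U=1, Z=0, X=2) weight 1/70
  (W=1, Y=0, U=1, Z=0, X=3) weight 1/70
  (W=1, Y=0, U=1, Z=1, X=2) weight 3/70
  (W=1, Y=0, U=1, Z=1, X=3) weight 3/70
  (W=1, Y=1, U=1, Z=0, X=2) weight 3/224
  (W=1, Y=1, U=1, Z=0, X=3) weight 3/224
  (W=1, Y=1, U=1, Z=1, X=2) weight 9/224
  (W=1, Y=1, U=1, Z=1, X=3) weight 9/224
Group by Y:
  weight(Y=0) = 4/35
  weight(Y=1) = 3/28
Total weight = 4/35 + 3/28 = 31/140
P(Y=0 | obs) = 4/35 / 31/140 = 16/31
P(Y=1 | obs) = 3/28 / 31/140 = 15/31

P(Y = 0 | obs) = 16/31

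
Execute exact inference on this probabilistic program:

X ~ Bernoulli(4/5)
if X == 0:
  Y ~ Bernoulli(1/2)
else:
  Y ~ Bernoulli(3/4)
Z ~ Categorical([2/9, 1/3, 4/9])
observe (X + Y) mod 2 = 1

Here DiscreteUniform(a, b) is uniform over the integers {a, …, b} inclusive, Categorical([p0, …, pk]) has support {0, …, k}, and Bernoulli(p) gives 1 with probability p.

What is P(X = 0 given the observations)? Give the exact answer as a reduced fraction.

P(X = 0 | obs) = 1/3

Enumerate traces; 6 have nonzero weight after conditioning:
  (X=0, Y=1, Z=0) weight 1/45
  (X=0, Y=1, Z=1) weight 1/30
  (X=0, Y=1, Z=2) weight 2/45
  (X=1, Y=0, Z=0) weight 2/45
  (X=1, Y=0, Z=1) weight 1/15
  (X=1, Y=0, Z=2) weight 4/45
Group by X:
  weight(X=0) = 1/10
  weight(X=1) = 1/5
Total weight = 1/10 + 1/5 = 3/10
P(X=0 | obs) = 1/10 / 3/10 = 1/3
P(X=1 | obs) = 1/5 / 3/10 = 2/3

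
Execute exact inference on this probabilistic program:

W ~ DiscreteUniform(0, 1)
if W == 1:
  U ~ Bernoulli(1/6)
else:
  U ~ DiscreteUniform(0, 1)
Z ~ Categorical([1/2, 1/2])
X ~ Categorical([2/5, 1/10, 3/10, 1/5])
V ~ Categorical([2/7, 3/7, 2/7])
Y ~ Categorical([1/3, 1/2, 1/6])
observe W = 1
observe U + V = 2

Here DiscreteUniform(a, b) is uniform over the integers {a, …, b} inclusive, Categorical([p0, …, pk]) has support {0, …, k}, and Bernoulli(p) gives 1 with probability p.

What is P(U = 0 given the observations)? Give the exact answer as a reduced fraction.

Enumerate traces; 48 have nonzero weight after conditioning:
  (W=1, U=0, Z=0, X=0, V=2, Y=0) weight 1/126
  (W=1, U=0, Z=0, X=0, V=2, Y=1) weight 1/84
  (W=1, U=0, Z=0, X=0, V=2, Y=2) weight 1/252
  (W=1, U=0, Z=0, X=1, V=2, Y=0) weight 1/504
  (W=1, U=0, Z=0, X=1, V=2, Y=1) weight 1/336
  (W=1, U=0, Z=0, X=1, V=2, Y=2) weight 1/1008
  (W=1, U=0, Z=0, X=2, V=2, Y=0) weight 1/168
  (W=1, U=0, Z=0, X=2, V=2, Y=1) weight 1/112
  (W=1, U=1, Z=0, X=0, V=1, Y=0) weight 1/420
  … 39 more
Group by U:
  weight(U=0) = 5/42
  weight(U=1) = 1/28
Total weight = 5/42 + 1/28 = 13/84
P(U=0 | obs) = 5/42 / 13/84 = 10/13
P(U=1 | obs) = 1/28 / 13/84 = 3/13

P(U = 0 | obs) = 10/13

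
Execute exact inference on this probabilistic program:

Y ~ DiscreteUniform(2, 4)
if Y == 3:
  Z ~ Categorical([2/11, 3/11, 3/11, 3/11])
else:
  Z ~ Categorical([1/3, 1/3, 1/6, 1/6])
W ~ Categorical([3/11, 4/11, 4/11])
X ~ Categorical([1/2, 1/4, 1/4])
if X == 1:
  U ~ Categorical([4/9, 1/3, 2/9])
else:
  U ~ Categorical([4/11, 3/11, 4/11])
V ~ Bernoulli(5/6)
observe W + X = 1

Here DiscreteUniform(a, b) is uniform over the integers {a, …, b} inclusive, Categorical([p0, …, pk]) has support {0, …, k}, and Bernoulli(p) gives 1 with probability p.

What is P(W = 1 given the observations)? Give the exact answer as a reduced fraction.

P(W = 1 | obs) = 8/11

Enumerate traces; 144 have nonzero weight after conditioning:
  (Y=2, Z=0, W=0, X=1, U=0, V=0) weight 1/1782
  (Y=2, Z=0, W=0, X=1, U=0, V=1) weight 5/1782
  (Y=2, Z=0, W=0, X=1, U=1, V=0) weight 1/2376
  (Y=2, Z=0, W=0, X=1, U=1, V=1) weight 5/2376
  (Y=2, Z=0, W=0, X=1, U=2, V=0) weight 1/3564
  (Y=2, Z=0, W=0, X=1, U=2, V=1) weight 5/3564
  (Y=2, Z=0, W=1, X=0, U=0, V=0) weight 4/3267
  (Y=2, Z=0, W=1, X=0, U=0, V=1) weight 20/3267
  … 136 more
Group by W:
  weight(W=0) = 3/44
  weight(W=1) = 2/11
Total weight = 3/44 + 2/11 = 1/4
P(W=0 | obs) = 3/44 / 1/4 = 3/11
P(W=1 | obs) = 2/11 / 1/4 = 8/11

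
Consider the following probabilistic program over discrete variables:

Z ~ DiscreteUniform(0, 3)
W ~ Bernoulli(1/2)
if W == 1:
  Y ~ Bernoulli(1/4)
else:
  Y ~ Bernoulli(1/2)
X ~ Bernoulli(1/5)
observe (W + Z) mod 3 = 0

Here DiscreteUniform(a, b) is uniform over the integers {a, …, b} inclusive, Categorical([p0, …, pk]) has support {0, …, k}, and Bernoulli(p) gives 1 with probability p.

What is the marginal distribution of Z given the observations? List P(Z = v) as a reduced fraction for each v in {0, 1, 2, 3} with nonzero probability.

P(Z=0) = 1/3, P(Z=2) = 1/3, P(Z=3) = 1/3

Enumerate traces; 12 have nonzero weight after conditioning:
  (Z=0, W=0, Y=0, X=0) weight 1/20
  (Z=0, W=0, Y=0, X=1) weight 1/80
  (Z=0, W=0, Y=1, X=0) weight 1/20
  (Z=0, W=0, Y=1, X=1) weight 1/80
  (Z=2, W=1, Y=0, X=0) weight 3/40
  (Z=2, W=1, Y=0, X=1) weight 3/160
  (Z=2, W=1, Y=1, X=0) weight 1/40
  (Z=2, W=1, Y=1, X=1) weight 1/160
  (Z=3, W=0, Y=0, X=0) weight 1/20
  … 3 more
Group by Z:
  weight(Z=0) = 1/8
  weight(Z=2) = 1/8
  weight(Z=3) = 1/8
Total weight = 1/8 + 1/8 + 1/8 = 3/8
P(Z=0 | obs) = 1/8 / 3/8 = 1/3
P(Z=2 | obs) = 1/8 / 3/8 = 1/3
P(Z=3 | obs) = 1/8 / 3/8 = 1/3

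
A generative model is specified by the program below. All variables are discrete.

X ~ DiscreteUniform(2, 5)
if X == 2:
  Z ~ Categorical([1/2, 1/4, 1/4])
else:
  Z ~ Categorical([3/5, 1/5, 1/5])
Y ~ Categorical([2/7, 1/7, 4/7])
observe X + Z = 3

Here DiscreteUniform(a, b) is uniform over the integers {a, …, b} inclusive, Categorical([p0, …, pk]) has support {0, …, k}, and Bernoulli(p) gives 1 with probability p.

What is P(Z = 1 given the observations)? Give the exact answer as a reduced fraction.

P(Z = 1 | obs) = 5/17

Enumerate traces; 6 have nonzero weight after conditioning:
  (X=2, Z=1, Y=0) weight 1/56
  (X=2, Z=1, Y=1) weight 1/112
  (X=2, Z=1, Y=2) weight 1/28
  (X=3, Z=0, Y=0) weight 3/70
  (X=3, Z=0, Y=1) weight 3/140
  (X=3, Z=0, Y=2) weight 3/35
Group by Z:
  weight(Z=0) = 3/20
  weight(Z=1) = 1/16
Total weight = 3/20 + 1/16 = 17/80
P(Z=0 | obs) = 3/20 / 17/80 = 12/17
P(Z=1 | obs) = 1/16 / 17/80 = 5/17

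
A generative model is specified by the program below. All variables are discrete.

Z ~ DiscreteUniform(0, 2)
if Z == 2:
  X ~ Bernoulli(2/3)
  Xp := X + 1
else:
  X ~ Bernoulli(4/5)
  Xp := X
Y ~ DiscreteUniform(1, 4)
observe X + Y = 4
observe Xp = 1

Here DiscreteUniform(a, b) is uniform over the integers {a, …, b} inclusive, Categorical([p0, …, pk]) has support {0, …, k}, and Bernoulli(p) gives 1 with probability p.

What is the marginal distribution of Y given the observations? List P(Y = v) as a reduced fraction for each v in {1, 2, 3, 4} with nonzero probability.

Enumerate traces; 3 have nonzero weight after conditioning:
  (Z=0, X=1, Y=3) weight 1/15
  (Z=1, X=1, Y=3) weight 1/15
  (Z=2, X=0, Y=4) weight 1/36
Group by Y:
  weight(Y=3) = 2/15
  weight(Y=4) = 1/36
Total weight = 2/15 + 1/36 = 29/180
P(Y=3 | obs) = 2/15 / 29/180 = 24/29
P(Y=4 | obs) = 1/36 / 29/180 = 5/29

P(Y=3) = 24/29, P(Y=4) = 5/29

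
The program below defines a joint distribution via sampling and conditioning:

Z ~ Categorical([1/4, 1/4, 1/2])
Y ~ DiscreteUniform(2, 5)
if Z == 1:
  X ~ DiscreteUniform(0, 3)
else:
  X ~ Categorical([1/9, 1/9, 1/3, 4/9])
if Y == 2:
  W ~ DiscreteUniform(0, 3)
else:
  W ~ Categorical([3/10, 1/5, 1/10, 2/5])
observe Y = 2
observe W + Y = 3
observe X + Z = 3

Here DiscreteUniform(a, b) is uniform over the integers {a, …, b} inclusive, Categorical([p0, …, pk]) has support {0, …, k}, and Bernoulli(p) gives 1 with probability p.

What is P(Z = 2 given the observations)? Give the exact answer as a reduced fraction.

Enumerate traces; 3 have nonzero weight after conditioning:
  (Z=0, Y=2, X=3, W=1) weight 1/144
  (Z=1, Y=2, X=2, W=1) weight 1/256
  (Z=2, Y=2, X=1, W=1) weight 1/288
Group by Z:
  weight(Z=0) = 1/144
  weight(Z=1) = 1/256
  weight(Z=2) = 1/288
Total weight = 1/144 + 1/256 + 1/288 = 11/768
P(Z=0 | obs) = 1/144 / 11/768 = 16/33
P(Z=1 | obs) = 1/256 / 11/768 = 3/11
P(Z=2 | obs) = 1/288 / 11/768 = 8/33

P(Z = 2 | obs) = 8/33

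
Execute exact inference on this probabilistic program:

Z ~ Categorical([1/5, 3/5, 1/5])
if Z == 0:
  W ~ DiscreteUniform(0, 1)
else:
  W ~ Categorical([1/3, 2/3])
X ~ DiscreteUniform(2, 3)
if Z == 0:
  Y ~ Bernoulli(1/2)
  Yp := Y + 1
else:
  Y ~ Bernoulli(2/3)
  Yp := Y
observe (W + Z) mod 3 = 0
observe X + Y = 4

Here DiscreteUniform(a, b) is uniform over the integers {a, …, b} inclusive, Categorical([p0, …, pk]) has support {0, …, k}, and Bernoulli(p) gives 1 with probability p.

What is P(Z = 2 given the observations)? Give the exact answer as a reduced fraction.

P(Z = 2 | obs) = 16/25

Enumerate traces; 2 have nonzero weight after conditioning:
  (Z=0, W=0, X=3, Y=1) weight 1/40
  (Z=2, W=1, X=3, Y=1) weight 2/45
Group by Z:
  weight(Z=0) = 1/40
  weight(Z=2) = 2/45
Total weight = 1/40 + 2/45 = 5/72
P(Z=0 | obs) = 1/40 / 5/72 = 9/25
P(Z=2 | obs) = 2/45 / 5/72 = 16/25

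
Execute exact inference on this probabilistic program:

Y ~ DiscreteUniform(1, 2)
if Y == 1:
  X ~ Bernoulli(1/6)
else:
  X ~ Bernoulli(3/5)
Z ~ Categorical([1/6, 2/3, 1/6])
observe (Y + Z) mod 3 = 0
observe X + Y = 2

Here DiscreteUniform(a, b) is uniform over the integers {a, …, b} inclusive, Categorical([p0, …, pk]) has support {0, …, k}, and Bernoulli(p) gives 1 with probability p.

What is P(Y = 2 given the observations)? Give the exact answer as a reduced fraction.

P(Y = 2 | obs) = 48/53

Enumerate traces; 2 have nonzero weight after conditioning:
  (Y=1, X=1, Z=2) weight 1/72
  (Y=2, X=0, Z=1) weight 2/15
Group by Y:
  weight(Y=1) = 1/72
  weight(Y=2) = 2/15
Total weight = 1/72 + 2/15 = 53/360
P(Y=1 | obs) = 1/72 / 53/360 = 5/53
P(Y=2 | obs) = 2/15 / 53/360 = 48/53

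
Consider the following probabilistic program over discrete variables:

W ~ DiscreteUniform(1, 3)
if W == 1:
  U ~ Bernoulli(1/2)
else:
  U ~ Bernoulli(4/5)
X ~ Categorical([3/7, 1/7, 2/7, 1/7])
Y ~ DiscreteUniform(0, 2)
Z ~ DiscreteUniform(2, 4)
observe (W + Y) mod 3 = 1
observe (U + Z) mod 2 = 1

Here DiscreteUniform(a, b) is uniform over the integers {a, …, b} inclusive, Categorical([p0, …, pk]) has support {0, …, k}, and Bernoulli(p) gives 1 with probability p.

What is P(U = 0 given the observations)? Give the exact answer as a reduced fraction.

Enumerate traces; 36 have nonzero weight after conditioning:
  (W=1, U=0, X=0, Y=0, Z=3) weight 1/126
  (W=1, U=0, X=1, Y=0, Z=3) weight 1/378
  (W=1, U=0, X=2, Y=0, Z=3) weight 1/189
  (W=1, U=0, X=3, Y=0, Z=3) weight 1/378
  (W=1, U=1, X=0, Y=0, Z=2) weight 1/126
  (W=1, U=1, X=0, Y=0, Z=4) weight 1/126
  (W=1, U=1, X=1, Y=0, Z=2) weight 1/378
  (W=1, U=1, X=1, Y=0, Z=4) weight 1/378
  … 28 more
Group by U:
  weight(U=0) = 1/30
  weight(U=1) = 7/45
Total weight = 1/30 + 7/45 = 17/90
P(U=0 | obs) = 1/30 / 17/90 = 3/17
P(U=1 | obs) = 7/45 / 17/90 = 14/17

P(U = 0 | obs) = 3/17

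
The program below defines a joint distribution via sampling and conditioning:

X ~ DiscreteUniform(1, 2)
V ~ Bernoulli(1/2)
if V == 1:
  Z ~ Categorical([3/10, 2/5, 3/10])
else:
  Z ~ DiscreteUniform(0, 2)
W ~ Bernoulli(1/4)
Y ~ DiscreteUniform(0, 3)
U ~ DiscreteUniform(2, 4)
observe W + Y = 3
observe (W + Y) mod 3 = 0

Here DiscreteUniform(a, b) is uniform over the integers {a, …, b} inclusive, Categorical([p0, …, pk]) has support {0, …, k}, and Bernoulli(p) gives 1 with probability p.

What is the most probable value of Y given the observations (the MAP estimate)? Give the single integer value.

argmax_v P(Y = v | obs) = 3

Enumerate traces; 72 have nonzero weight after conditioning:
  (X=1, V=0, Z=0, W=0, Y=3, U=2) weight 1/192
  (X=1, V=0, Z=0, W=0, Y=3, U=3) weight 1/192
  (X=1, V=0, Z=0, W=0, Y=3, U=4) weight 1/192
  (X=1, V=0, Z=0, W=1, Y=2, U=2) weight 1/576
  (X=1, V=0, Z=0, W=1, Y=2, U=3) weight 1/576
  (X=1, V=0, Z=0, W=1, Y=2, U=4) weight 1/576
  (X=1, V=0, Z=1, W=0, Y=3, U=2) weight 1/192
  (X=1, V=0, Z=1, W=0, Y=3, U=3) weight 1/192
  … 64 more
Group by Y:
  weight(Y=2) = 1/16
  weight(Y=3) = 3/16
Total weight = 1/16 + 3/16 = 1/4
P(Y=2 | obs) = 1/16 / 1/4 = 1/4
P(Y=3 | obs) = 3/16 / 1/4 = 3/4
argmax = 3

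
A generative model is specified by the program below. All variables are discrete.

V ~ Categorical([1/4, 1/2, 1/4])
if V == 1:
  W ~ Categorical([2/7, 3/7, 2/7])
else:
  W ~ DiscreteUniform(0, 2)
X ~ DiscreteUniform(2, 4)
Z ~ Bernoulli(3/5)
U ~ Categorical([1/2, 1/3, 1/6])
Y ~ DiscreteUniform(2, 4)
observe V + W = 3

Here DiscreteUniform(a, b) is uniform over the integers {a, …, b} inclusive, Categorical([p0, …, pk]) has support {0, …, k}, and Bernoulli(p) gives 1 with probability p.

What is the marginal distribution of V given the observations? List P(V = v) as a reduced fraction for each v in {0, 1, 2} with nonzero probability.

P(V=1) = 12/19, P(V=2) = 7/19

Enumerate traces; 108 have nonzero weight after conditioning:
  (V=1, W=2, X=2, Z=0, U=0, Y=2) weight 1/315
  (V=1, W=2, X=2, Z=0, U=0, Y=3) weight 1/315
  (V=1, W=2, X=2, Z=0, U=0, Y=4) weight 1/315
  (V=1, W=2, X=2, Z=0, U=1, Y=2) weight 2/945
  (V=1, W=2, X=2, Z=0, U=1, Y=3) weight 2/945
  (V=1, W=2, X=2, Z=0, U=1, Y=4) weight 2/945
  (V=1, W=2, X=2, Z=0, U=2, Y=2) weight 1/945
  (V=1, W=2, X=2, Z=0, U=2, Y=3) weight 1/945
  (V=2, W=1, X=2, Z=0, U=0, Y=2) weight 1/540
  … 99 more
Group by V:
  weight(V=1) = 1/7
  weight(V=2) = 1/12
Total weight = 1/7 + 1/12 = 19/84
P(V=1 | obs) = 1/7 / 19/84 = 12/19
P(V=2 | obs) = 1/12 / 19/84 = 7/19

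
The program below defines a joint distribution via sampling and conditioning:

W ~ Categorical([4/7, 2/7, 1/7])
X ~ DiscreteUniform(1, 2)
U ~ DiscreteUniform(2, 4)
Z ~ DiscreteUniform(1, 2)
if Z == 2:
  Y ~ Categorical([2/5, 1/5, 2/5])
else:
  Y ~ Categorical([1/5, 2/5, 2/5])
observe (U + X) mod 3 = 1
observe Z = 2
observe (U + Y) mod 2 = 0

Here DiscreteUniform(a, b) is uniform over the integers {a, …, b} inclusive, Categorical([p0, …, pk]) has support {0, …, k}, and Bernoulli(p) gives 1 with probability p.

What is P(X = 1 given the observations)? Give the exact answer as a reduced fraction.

P(X = 1 | obs) = 1/5

Enumerate traces; 9 have nonzero weight after conditioning:
  (W=0, X=1, U=3, Z=2, Y=1) weight 1/105
  (W=0, X=2, U=2, Z=2, Y=0) weight 2/105
  (W=0, X=2, U=2, Z=2, Y=2) weight 2/105
  (W=1, X=1, U=3, Z=2, Y=1) weight 1/210
  (W=1, X=2, U=2, Z=2, Y=0) weight 1/105
  (W=1, X=2, U=2, Z=2, Y=2) weight 1/105
  (W=2, X=1, U=3, Z=2, Y=1) weight 1/420
  (W=2, X=2, U=2, Z=2, Y=0) weight 1/210
  … 1 more
Group by X:
  weight(X=1) = 1/60
  weight(X=2) = 1/15
Total weight = 1/60 + 1/15 = 1/12
P(X=1 | obs) = 1/60 / 1/12 = 1/5
P(X=2 | obs) = 1/15 / 1/12 = 4/5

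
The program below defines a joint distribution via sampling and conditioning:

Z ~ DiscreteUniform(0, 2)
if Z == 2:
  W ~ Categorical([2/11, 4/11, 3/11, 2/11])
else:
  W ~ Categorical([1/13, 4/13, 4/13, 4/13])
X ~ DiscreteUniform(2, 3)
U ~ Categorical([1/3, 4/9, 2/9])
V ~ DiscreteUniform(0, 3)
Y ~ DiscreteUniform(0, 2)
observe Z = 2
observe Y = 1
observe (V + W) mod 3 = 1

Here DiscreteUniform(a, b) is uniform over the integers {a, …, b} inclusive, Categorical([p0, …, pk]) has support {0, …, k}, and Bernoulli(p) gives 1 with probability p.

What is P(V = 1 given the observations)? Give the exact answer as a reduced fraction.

Enumerate traces; 30 have nonzero weight after conditioning:
  (Z=2, W=0, X=2, U=0, V=1, Y=1) weight 1/1188
  (Z=2, W=0, X=2, U=1, V=1, Y=1) weight 1/891
  (Z=2, W=0, X=2, U=2, V=1, Y=1) weight 1/1782
  (Z=2, W=0, X=3, U=0, V=1, Y=1) weight 1/1188
  (Z=2, W=0, X=3, U=1, V=1, Y=1) weight 1/891
  (Z=2, W=0, X=3, U=2, V=1, Y=1) weight 1/1782
  (Z=2, W=1, X=2, U=0, V=0, Y=1) weight 1/594
  (Z=2, W=1, X=2, U=0, V=3, Y=1) weight 1/594
  (Z=2, W=2, X=2, U=0, V=2, Y=1) weight 1/792
  … 21 more
Group by V:
  weight(V=0) = 1/99
  weight(V=1) = 1/99
  weight(V=2) = 1/132
  weight(V=3) = 1/99
Total weight = 1/99 + 1/99 + 1/132 + 1/99 = 5/132
P(V=0 | obs) = 1/99 / 5/132 = 4/15
P(V=1 | obs) = 1/99 / 5/132 = 4/15
P(V=2 | obs) = 1/132 / 5/132 = 1/5
P(V=3 | obs) = 1/99 / 5/132 = 4/15

P(V = 1 | obs) = 4/15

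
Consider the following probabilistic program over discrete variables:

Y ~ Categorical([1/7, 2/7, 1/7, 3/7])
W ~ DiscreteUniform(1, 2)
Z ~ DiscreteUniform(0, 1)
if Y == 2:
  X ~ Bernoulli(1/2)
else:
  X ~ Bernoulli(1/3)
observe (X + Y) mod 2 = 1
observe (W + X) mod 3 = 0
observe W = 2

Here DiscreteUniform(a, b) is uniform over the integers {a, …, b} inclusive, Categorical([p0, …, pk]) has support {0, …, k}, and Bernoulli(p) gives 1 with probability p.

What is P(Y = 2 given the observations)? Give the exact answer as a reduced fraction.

Enumerate traces; 4 have nonzero weight after conditioning:
  (Y=0, W=2, Z=0, X=1) weight 1/84
  (Y=0, W=2, Z=1, X=1) weight 1/84
  (Y=2, W=2, Z=0, X=1) weight 1/56
  (Y=2, W=2, Z=1, X=1) weight 1/56
Group by Y:
  weight(Y=0) = 1/42
  weight(Y=2) = 1/28
Total weight = 1/42 + 1/28 = 5/84
P(Y=0 | obs) = 1/42 / 5/84 = 2/5
P(Y=2 | obs) = 1/28 / 5/84 = 3/5

P(Y = 2 | obs) = 3/5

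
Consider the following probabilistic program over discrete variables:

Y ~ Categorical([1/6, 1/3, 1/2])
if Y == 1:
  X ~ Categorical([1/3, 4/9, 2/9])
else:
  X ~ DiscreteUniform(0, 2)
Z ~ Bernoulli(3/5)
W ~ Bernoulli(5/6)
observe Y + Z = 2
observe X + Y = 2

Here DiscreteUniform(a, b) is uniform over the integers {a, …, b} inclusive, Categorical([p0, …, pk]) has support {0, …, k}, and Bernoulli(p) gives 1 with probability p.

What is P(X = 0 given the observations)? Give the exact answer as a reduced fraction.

Enumerate traces; 4 have nonzero weight after conditioning:
  (Y=1, X=1, Z=1, W=0) weight 2/135
  (Y=1, X=1, Z=1, W=1) weight 2/27
  (Y=2, X=0, Z=0, W=0) weight 1/90
  (Y=2, X=0, Z=0, W=1) weight 1/18
Group by X:
  weight(X=0) = 1/15
  weight(X=1) = 4/45
Total weight = 1/15 + 4/45 = 7/45
P(X=0 | obs) = 1/15 / 7/45 = 3/7
P(X=1 | obs) = 4/45 / 7/45 = 4/7

P(X = 0 | obs) = 3/7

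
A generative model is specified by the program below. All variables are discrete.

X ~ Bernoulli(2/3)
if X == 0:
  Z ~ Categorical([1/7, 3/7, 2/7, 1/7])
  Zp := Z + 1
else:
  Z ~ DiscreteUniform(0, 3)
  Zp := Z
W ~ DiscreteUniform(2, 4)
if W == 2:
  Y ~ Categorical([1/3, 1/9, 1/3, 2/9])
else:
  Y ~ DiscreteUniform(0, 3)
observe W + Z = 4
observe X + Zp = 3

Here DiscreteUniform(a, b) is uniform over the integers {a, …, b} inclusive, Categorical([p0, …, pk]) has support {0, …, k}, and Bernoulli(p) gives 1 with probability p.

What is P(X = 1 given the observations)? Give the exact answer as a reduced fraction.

P(X = 1 | obs) = 7/11

Enumerate traces; 8 have nonzero weight after conditioning:
  (X=0, Z=2, W=2, Y=0) weight 2/189
  (X=0, Z=2, W=2, Y=1) weight 2/567
  (X=0, Z=2, W=2, Y=2) weight 2/189
  (X=0, Z=2, W=2, Y=3) weight 4/567
  (X=1, Z=2, W=2, Y=0) weight 1/54
  (X=1, Z=2, W=2, Y=1) weight 1/162
  (X=1, Z=2, W=2, Y=2) weight 1/54
  (X=1, Z=2, W=2, Y=3) weight 1/81
Group by X:
  weight(X=0) = 2/63
  weight(X=1) = 1/18
Total weight = 2/63 + 1/18 = 11/126
P(X=0 | obs) = 2/63 / 11/126 = 4/11
P(X=1 | obs) = 1/18 / 11/126 = 7/11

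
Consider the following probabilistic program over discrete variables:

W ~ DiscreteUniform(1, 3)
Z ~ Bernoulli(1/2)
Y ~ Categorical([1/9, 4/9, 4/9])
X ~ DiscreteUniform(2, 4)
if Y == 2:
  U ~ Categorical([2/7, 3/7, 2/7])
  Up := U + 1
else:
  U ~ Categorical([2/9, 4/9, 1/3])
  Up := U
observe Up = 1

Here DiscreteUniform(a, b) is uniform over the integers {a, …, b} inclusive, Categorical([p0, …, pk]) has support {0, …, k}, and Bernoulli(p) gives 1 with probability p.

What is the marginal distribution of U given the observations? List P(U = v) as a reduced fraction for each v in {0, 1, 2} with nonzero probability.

Enumerate traces; 54 have nonzero weight after conditioning:
  (W=1, Z=0, Y=0, X=2, U=1) weight 2/729
  (W=1, Z=0, Y=0, X=3, U=1) weight 2/729
  (W=1, Z=0, Y=0, X=4, U=1) weight 2/729
  (W=1, Z=0, Y=1, X=2, U=1) weight 8/729
  (W=1, Z=0, Y=1, X=3, U=1) weight 8/729
  (W=1, Z=0, Y=1, X=4, U=1) weight 8/729
  (W=1, Z=0, Y=2, X=2, U=0) weight 4/567
  (W=1, Z=0, Y=2, X=3, U=0) weight 4/567
  … 46 more
Group by U:
  weight(U=0) = 8/63
  weight(U=1) = 20/81
Total weight = 8/63 + 20/81 = 212/567
P(U=0 | obs) = 8/63 / 212/567 = 18/53
P(U=1 | obs) = 20/81 / 212/567 = 35/53

P(U=0) = 18/53, P(U=1) = 35/53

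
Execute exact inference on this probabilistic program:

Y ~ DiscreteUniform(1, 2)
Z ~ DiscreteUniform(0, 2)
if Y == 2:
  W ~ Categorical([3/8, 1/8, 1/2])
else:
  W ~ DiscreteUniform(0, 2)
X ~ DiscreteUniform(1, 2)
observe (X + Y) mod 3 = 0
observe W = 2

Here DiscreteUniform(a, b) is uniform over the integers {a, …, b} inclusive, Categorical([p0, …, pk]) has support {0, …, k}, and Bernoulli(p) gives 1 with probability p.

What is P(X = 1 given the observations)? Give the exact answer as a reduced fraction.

Enumerate traces; 6 have nonzero weight after conditioning:
  (Y=1, Z=0, W=2, X=2) weight 1/36
  (Y=1, Z=1, W=2, X=2) weight 1/36
  (Y=1, Z=2, W=2, X=2) weight 1/36
  (Y=2, Z=0, W=2, X=1) weight 1/24
  (Y=2, Z=1, W=2, X=1) weight 1/24
  (Y=2, Z=2, W=2, X=1) weight 1/24
Group by X:
  weight(X=1) = 1/8
  weight(X=2) = 1/12
Total weight = 1/8 + 1/12 = 5/24
P(X=1 | obs) = 1/8 / 5/24 = 3/5
P(X=2 | obs) = 1/12 / 5/24 = 2/5

P(X = 1 | obs) = 3/5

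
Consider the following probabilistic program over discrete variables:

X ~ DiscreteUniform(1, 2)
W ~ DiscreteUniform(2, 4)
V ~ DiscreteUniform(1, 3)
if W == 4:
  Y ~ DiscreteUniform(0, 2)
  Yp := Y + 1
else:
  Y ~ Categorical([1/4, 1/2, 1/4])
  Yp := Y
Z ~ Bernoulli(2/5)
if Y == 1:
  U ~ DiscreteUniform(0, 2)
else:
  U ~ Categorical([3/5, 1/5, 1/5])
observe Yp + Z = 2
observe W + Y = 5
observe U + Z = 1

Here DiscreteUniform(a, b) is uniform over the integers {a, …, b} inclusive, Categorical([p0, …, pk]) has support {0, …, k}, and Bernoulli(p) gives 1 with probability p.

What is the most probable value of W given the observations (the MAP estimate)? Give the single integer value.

argmax_v P(W = v | obs) = 4

Enumerate traces; 12 have nonzero weight after conditioning:
  (X=1, W=3, V=1, Y=2, Z=0, U=1) weight 1/600
  (X=1, W=3, V=2, Y=2, Z=0, U=1) weight 1/600
  (X=1, W=3, V=3, Y=2, Z=0, U=1) weight 1/600
  (X=1, W=4, V=1, Y=1, Z=0, U=1) weight 1/270
  (X=1, W=4, V=2, Y=1, Z=0, U=1) weight 1/270
  (X=1, W=4, V=3, Y=1, Z=0, U=1) weight 1/270
  (X=2, W=3, V=1, Y=2, Z=0, U=1) weight 1/600
  (X=2, W=3, V=2, Y=2, Z=0, U=1) weight 1/600
  … 4 more
Group by W:
  weight(W=3) = 1/100
  weight(W=4) = 1/45
Total weight = 1/100 + 1/45 = 29/900
P(W=3 | obs) = 1/100 / 29/900 = 9/29
P(W=4 | obs) = 1/45 / 29/900 = 20/29
argmax = 4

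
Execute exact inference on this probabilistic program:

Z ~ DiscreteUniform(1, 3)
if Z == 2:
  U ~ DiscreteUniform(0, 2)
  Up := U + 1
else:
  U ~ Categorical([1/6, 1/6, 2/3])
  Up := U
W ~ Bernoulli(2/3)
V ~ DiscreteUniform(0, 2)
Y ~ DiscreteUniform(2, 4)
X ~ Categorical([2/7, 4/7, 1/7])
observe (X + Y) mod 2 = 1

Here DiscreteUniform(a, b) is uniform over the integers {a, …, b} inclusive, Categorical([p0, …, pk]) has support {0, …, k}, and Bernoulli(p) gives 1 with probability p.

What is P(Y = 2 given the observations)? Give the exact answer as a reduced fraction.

Enumerate traces; 216 have nonzero weight after conditioning:
  (Z=1, U=0, W=0, V=0, Y=2, X=1) weight 2/1701
  (Z=1, U=0, W=0, V=0, Y=3, X=0) weight 1/1701
  (Z=1, U=0, W=0, V=0, Y=3, X=2) weight 1/3402
  (Z=1, U=0, W=0, V=0, Y=4, X=1) weight 2/1701
  (Z=1, U=0, W=0, V=1, Y=2, X=1) weight 2/1701
  (Z=1, U=0, W=0, V=1, Y=3, X=0) weight 1/1701
  (Z=1, U=0, W=0, V=1, Y=3, X=2) weight 1/3402
  (Z=1, U=0, W=0, V=1, Y=4, X=1) weight 2/1701
  … 208 more
Group by Y:
  weight(Y=2) = 4/21
  weight(Y=3) = 1/7
  weight(Y=4) = 4/21
Total weight = 4/21 + 1/7 + 4/21 = 11/21
P(Y=2 | obs) = 4/21 / 11/21 = 4/11
P(Y=3 | obs) = 1/7 / 11/21 = 3/11
P(Y=4 | obs) = 4/21 / 11/21 = 4/11

P(Y = 2 | obs) = 4/11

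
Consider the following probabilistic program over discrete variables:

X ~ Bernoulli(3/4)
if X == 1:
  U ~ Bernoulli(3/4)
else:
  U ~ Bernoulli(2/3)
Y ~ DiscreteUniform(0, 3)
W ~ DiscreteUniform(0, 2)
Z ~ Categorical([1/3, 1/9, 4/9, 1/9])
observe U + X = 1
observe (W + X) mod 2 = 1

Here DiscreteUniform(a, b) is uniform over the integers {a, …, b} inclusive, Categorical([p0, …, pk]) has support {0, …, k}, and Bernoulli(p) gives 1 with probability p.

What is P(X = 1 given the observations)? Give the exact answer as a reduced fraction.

P(X = 1 | obs) = 9/13

Enumerate traces; 48 have nonzero weight after conditioning:
  (X=0, U=1, Y=0, W=1, Z=0) weight 1/216
  (X=0, U=1, Y=0, W=1, Z=1) weight 1/648
  (X=0, U=1, Y=0, W=1, Z=2) weight 1/162
  (X=0, U=1, Y=0, W=1, Z=3) weight 1/648
  (X=0, U=1, Y=1, W=1, Z=0) weight 1/216
  (X=0, U=1, Y=1, W=1, Z=1) weight 1/648
  (X=0, U=1, Y=1, W=1, Z=2) weight 1/162
  (X=0, U=1, Y=1, W=1, Z=3) weight 1/648
  (X=1, U=0, Y=0, W=0, Z=0) weight 1/192
  … 39 more
Group by X:
  weight(X=0) = 1/18
  weight(X=1) = 1/8
Total weight = 1/18 + 1/8 = 13/72
P(X=0 | obs) = 1/18 / 13/72 = 4/13
P(X=1 | obs) = 1/8 / 13/72 = 9/13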